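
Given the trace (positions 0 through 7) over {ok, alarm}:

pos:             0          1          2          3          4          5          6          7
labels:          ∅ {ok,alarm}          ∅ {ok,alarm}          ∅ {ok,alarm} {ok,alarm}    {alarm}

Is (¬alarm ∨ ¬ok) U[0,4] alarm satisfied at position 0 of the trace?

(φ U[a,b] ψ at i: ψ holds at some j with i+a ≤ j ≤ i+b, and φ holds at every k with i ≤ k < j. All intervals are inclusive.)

Holds

Need some j in [0,4] with alarm, and (¬alarm ∨ ¬ok) at every k in [0,j-1].
  j=0: alarm false.
  j=1: alarm holds; (¬alarm ∨ ¬ok) holds at every k in [0,0] → satisfied.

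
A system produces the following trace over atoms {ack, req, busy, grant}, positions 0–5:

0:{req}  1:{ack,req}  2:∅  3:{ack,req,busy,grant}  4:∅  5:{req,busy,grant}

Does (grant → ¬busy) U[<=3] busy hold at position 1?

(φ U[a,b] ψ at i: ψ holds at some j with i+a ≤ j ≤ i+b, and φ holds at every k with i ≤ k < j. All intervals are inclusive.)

Holds

Need some j in [1,4] with busy, and (grant → ¬busy) at every k in [1,j-1].
  j=1: busy false.
  j=2: busy false.
  j=3: busy holds; (grant → ¬busy) holds at every k in [1,2] → satisfied.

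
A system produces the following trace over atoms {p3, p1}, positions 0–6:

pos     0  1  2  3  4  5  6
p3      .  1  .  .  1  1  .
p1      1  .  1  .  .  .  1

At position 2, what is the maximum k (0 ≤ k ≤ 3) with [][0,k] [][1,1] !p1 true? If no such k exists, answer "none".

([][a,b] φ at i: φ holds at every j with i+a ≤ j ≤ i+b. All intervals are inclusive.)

[][1,1] !p1 must hold from j=2 onward; find where it first fails.
  j=2: holds
  j=3: holds
  j=4: holds
  j=5: fails
Holds on [2,4], so largest k = 2.

2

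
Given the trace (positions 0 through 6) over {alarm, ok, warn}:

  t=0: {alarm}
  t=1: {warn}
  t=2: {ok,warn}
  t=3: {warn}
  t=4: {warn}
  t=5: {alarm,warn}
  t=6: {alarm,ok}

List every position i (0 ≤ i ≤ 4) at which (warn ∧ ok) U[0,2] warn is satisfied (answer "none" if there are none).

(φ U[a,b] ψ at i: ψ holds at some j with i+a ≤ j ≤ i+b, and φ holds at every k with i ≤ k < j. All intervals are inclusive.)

1, 2, 3, 4

Evaluate at each i in [0,4]:
  i=0: ✗ (lhs fails at k=0 before rhs at j=1)
  i=1: ✓ (rhs at j=1)
  i=2: ✓ (rhs at j=2)
  i=3: ✓ (rhs at j=3)
  i=4: ✓ (rhs at j=4)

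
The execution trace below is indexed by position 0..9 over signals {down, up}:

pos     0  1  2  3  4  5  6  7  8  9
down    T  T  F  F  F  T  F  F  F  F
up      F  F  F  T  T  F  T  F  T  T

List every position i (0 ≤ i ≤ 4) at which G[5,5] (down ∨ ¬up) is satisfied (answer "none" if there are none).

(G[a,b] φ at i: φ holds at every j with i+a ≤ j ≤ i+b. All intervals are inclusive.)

0, 2

Evaluate at each i in [0,4]:
  i=0: ✓ (all of [5,5])
  i=1: ✗ (fails at j=6)
  i=2: ✓ (all of [7,7])
  i=3: ✗ (fails at j=8)
  i=4: ✗ (fails at j=9)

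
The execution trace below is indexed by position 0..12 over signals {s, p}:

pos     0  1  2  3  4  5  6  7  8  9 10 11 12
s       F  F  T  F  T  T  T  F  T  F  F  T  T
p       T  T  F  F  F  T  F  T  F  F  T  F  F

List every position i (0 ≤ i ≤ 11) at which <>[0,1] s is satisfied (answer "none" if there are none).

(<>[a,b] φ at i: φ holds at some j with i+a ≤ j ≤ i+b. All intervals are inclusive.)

Evaluate at each i in [0,11]:
  i=0: ✗ (none in [0,1])
  i=1: ✓ (witness j=2)
  i=2: ✓ (witness j=2)
  i=3: ✓ (witness j=4)
  i=4: ✓ (witness j=4)
  i=5: ✓ (witness j=5)
  i=6: ✓ (witness j=6)
  i=7: ✓ (witness j=8)
  i=8: ✓ (witness j=8)
  i=9: ✗ (none in [9,10])
  i=10: ✓ (witness j=11)
  i=11: ✓ (witness j=11)

1, 2, 3, 4, 5, 6, 7, 8, 10, 11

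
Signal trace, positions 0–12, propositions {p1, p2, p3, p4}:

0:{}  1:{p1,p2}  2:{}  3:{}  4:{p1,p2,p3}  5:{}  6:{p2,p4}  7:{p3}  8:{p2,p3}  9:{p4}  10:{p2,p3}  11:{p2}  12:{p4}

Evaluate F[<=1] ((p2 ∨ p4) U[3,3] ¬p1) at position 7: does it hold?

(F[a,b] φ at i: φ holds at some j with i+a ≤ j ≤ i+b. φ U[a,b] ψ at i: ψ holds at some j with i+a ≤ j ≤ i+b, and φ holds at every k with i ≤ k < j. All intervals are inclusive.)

Check ((p2 ∨ p4) U[3,3] ¬p1) at each j in [7,8]:
  j=7: fails
  j=8: holds
Found at j=8 → formula holds.

Holds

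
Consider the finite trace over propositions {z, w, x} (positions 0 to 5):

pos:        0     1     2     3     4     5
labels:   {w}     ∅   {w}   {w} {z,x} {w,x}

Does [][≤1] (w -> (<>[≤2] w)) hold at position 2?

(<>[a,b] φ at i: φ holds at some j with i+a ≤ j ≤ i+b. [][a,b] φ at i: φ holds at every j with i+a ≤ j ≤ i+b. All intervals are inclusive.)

Holds

Check (w -> (<>[≤2] w)) at every j in [2,3]:
  j=2: antecedent true; consequent holds (witness at 2) → ✓
  j=3: antecedent true; consequent holds (witness at 3) → ✓
All positions satisfy it → formula holds.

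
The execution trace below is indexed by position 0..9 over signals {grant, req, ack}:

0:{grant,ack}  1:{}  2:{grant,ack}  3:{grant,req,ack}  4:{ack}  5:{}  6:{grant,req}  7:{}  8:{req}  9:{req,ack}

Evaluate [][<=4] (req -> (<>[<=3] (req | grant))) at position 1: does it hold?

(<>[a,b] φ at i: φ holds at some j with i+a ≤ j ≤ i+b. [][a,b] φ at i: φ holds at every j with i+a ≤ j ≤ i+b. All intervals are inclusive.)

Check (req -> (<>[<=3] (req | grant))) at every j in [1,5]:
  j=1: antecedent false → ✓
  j=2: antecedent false → ✓
  j=3: antecedent true; consequent holds (witness at 3) → ✓
  j=4: antecedent false → ✓
  j=5: antecedent false → ✓
All positions satisfy it → formula holds.

Holds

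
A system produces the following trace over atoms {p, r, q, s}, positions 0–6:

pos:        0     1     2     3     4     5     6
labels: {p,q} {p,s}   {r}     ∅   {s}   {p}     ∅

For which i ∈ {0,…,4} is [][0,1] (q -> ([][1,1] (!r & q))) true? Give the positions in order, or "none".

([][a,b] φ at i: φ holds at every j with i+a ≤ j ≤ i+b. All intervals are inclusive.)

Evaluate at each i in [0,4]:
  i=0: ✗ (fails at j=0)
  i=1: ✓ (all of [1,2])
  i=2: ✓ (all of [2,3])
  i=3: ✓ (all of [3,4])
  i=4: ✓ (all of [4,5])

1, 2, 3, 4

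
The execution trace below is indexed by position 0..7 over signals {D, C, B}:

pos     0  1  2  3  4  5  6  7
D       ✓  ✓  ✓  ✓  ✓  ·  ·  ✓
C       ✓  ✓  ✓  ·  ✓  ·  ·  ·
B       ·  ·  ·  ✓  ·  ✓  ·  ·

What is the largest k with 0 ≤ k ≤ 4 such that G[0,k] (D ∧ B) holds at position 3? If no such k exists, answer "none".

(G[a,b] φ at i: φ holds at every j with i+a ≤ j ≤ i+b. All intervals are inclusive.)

0

(D ∧ B) must hold from j=3 onward; find where it first fails.
  j=3: holds
  j=4: fails
Holds on [3,3], so largest k = 0.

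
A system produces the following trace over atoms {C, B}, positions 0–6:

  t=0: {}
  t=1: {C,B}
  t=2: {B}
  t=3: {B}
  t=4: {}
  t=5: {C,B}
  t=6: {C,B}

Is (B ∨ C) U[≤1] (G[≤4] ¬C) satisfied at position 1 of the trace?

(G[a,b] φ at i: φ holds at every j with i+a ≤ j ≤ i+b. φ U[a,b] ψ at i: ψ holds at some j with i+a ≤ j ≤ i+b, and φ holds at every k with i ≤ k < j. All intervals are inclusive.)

Need some j in [1,2] with G[≤4] ¬C, and (B ∨ C) at every k in [1,j-1].
  j=1: G[≤4] ¬C — fails at 1.
  j=2: G[≤4] ¬C — fails at 5.
No j in the window works → until fails.

No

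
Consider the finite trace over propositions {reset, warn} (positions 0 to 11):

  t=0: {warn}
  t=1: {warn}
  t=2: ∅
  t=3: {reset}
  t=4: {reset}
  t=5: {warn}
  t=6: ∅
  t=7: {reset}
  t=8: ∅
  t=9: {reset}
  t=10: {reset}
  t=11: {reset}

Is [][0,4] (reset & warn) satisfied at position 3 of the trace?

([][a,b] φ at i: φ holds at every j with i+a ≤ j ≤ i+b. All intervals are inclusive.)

Does not hold

Check (reset & warn) at every j in [3,7]:
  j=3: false
  j=4: false
  j=5: false
  j=6: false
  j=7: false
Fails at j=3 → formula fails.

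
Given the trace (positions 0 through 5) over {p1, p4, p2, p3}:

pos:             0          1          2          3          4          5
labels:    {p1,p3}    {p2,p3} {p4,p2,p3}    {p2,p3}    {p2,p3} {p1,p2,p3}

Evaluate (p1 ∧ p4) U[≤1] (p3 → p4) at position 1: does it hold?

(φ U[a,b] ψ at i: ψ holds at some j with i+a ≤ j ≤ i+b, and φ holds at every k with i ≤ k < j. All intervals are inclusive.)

Need some j in [1,2] with (p3 → p4), and (p1 ∧ p4) at every k in [1,j-1].
  j=1: (p3 → p4) false.
  j=2: (p3 → p4) holds, but (p1 ∧ p4) fails at k=1 → not this j.
No j in the window works → until fails.

False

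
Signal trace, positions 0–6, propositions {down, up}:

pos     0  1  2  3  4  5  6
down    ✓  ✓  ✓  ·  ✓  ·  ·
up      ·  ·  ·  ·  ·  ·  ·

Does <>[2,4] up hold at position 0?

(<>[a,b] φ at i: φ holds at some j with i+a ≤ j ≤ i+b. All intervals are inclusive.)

Does not hold

Check up at each j in [2,4]:
  j=2: false
  j=3: false
  j=4: false
No position in the window satisfies it → formula fails.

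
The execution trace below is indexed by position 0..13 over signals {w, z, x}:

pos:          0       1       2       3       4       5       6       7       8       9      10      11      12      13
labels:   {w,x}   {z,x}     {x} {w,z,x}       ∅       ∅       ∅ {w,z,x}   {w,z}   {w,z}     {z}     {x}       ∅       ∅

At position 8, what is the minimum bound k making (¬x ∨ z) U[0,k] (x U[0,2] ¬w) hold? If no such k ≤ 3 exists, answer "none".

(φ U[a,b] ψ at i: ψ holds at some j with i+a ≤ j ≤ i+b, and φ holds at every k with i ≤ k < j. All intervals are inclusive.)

2

Need earliest j ≥ 8 with (x U[0,2] ¬w), and (¬x ∨ z) at every k in [8,j-1].
  j=8: rhs fails.
  j=9: rhs fails.
  j=10: rhs holds; lhs holds on [8,9]. k = 2.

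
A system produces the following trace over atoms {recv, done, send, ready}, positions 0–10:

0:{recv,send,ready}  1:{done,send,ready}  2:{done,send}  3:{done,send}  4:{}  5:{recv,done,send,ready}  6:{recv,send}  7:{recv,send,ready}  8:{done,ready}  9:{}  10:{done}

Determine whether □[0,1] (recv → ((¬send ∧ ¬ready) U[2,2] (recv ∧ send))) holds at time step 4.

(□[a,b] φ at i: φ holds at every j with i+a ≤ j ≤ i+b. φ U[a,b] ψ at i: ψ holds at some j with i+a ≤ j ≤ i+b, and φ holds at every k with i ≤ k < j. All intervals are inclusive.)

Does not hold

Check (recv → ((¬send ∧ ¬ready) U[2,2] (recv ∧ send))) at every j in [4,5]:
  j=4: antecedent false → ✓
  j=5: antecedent true; consequent fails → ✗
Fails at j=5 → formula fails.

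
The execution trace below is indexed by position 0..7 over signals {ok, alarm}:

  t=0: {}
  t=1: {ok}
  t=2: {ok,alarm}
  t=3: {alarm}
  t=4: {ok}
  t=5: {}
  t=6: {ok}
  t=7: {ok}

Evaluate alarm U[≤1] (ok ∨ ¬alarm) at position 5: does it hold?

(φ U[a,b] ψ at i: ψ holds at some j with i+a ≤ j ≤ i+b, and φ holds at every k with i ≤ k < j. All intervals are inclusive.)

True

Need some j in [5,6] with (ok ∨ ¬alarm), and alarm at every k in [5,j-1].
  j=5: (ok ∨ ¬alarm) holds; no prefix to check → satisfied.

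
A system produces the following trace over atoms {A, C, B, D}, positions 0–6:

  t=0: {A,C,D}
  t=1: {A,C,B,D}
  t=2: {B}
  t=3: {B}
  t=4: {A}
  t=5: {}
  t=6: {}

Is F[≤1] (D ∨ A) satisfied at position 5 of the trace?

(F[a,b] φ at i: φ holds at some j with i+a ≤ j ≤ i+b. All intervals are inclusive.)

Check (D ∨ A) at each j in [5,6]:
  j=5: false
  j=6: false
No position in the window satisfies it → formula fails.

Does not hold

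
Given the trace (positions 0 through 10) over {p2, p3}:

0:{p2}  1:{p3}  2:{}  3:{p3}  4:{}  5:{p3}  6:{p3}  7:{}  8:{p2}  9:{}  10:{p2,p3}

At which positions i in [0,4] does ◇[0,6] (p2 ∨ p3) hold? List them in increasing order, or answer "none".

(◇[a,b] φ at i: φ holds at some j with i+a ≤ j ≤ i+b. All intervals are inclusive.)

0, 1, 2, 3, 4

Evaluate at each i in [0,4]:
  i=0: ✓ (witness j=0)
  i=1: ✓ (witness j=1)
  i=2: ✓ (witness j=3)
  i=3: ✓ (witness j=3)
  i=4: ✓ (witness j=5)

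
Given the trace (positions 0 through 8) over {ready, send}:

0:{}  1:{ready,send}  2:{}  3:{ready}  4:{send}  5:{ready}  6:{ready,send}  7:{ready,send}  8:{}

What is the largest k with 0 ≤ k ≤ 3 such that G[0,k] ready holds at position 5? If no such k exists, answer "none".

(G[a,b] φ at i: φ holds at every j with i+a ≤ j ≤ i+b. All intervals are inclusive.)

ready must hold from j=5 onward; find where it first fails.
  j=5: holds
  j=6: holds
  j=7: holds
  j=8: fails
Holds on [5,7], so largest k = 2.

2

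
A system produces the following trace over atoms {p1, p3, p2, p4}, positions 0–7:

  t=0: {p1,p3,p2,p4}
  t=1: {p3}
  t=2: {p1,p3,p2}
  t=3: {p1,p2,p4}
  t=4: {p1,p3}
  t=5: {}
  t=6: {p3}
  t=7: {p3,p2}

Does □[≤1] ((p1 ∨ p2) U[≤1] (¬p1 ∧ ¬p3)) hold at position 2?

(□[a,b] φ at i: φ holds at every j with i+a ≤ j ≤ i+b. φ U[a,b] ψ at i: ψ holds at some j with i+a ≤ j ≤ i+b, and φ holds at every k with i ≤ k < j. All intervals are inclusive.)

Check ((p1 ∨ p2) U[≤1] (¬p1 ∧ ¬p3)) at every j in [2,3]:
  j=2: fails
  j=3: fails
Fails at j=2 → formula fails.

No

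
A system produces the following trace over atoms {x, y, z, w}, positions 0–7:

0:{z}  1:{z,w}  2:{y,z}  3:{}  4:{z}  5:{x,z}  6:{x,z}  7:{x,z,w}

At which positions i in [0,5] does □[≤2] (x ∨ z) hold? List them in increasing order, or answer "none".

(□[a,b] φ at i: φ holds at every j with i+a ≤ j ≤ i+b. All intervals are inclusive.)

0, 4, 5

Evaluate at each i in [0,5]:
  i=0: ✓ (all of [0,2])
  i=1: ✗ (fails at j=3)
  i=2: ✗ (fails at j=3)
  i=3: ✗ (fails at j=3)
  i=4: ✓ (all of [4,6])
  i=5: ✓ (all of [5,7])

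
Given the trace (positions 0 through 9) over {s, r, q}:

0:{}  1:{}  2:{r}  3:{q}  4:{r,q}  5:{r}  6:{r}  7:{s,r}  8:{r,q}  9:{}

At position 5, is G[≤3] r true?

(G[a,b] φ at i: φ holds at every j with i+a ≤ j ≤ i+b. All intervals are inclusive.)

True

Check r at every j in [5,8]:
  j=5: true
  j=6: true
  j=7: true
  j=8: true
All positions satisfy it → formula holds.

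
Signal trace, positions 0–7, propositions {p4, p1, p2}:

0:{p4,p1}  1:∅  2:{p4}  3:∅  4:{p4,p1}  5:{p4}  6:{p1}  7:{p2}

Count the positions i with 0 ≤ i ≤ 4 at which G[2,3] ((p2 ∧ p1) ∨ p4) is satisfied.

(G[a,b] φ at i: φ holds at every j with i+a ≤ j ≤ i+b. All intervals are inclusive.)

Evaluate at each i in [0,4]:
  i=0: ✗ (fails at j=3)
  i=1: ✗ (fails at j=3)
  i=2: ✓ (all of [4,5])
  i=3: ✗ (fails at j=6)
  i=4: ✗ (fails at j=6)
Positions where it holds: {2} → 1.

1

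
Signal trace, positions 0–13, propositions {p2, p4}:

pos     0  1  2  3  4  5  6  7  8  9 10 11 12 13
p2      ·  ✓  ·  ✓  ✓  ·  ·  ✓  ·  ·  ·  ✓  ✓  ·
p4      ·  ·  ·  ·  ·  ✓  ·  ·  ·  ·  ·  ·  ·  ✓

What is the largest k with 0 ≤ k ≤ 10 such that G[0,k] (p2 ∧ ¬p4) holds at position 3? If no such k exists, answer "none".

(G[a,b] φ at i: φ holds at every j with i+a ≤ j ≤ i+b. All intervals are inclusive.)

1

(p2 ∧ ¬p4) must hold from j=3 onward; find where it first fails.
  j=3: holds
  j=4: holds
  j=5: fails
Holds on [3,4], so largest k = 1.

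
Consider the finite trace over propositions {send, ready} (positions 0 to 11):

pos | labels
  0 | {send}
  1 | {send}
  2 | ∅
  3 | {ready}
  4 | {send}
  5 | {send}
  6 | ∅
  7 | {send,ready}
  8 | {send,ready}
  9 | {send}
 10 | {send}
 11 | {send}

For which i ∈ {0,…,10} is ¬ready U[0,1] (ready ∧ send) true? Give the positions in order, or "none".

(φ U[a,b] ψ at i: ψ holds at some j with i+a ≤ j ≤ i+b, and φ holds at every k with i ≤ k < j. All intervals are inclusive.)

6, 7, 8

Evaluate at each i in [0,10]:
  i=0: ✗ (no rhs in [0,1])
  i=1: ✗ (no rhs in [1,2])
  i=2: ✗ (no rhs in [2,3])
  i=3: ✗ (no rhs in [3,4])
  i=4: ✗ (no rhs in [4,5])
  i=5: ✗ (no rhs in [5,6])
  i=6: ✓ (rhs at j=7; lhs holds on [6,6])
  i=7: ✓ (rhs at j=7)
  i=8: ✓ (rhs at j=8)
  i=9: ✗ (no rhs in [9,10])
  i=10: ✗ (no rhs in [10,11])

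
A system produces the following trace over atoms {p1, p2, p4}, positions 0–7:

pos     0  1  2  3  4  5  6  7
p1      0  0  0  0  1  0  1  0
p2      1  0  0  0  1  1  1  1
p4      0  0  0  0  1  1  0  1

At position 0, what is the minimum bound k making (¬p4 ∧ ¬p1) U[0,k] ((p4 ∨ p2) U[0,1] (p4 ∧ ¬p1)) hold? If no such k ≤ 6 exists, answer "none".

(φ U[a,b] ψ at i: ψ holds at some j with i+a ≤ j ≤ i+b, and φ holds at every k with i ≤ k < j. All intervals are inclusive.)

Need earliest j ≥ 0 with ((p4 ∨ p2) U[0,1] (p4 ∧ ¬p1)), and (¬p4 ∧ ¬p1) at every k in [0,j-1].
  j=0: rhs fails.
  j=1: rhs fails.
  j=2: rhs fails.
  j=3: rhs fails.
  j=4: rhs holds; lhs holds on [0,3]. k = 4.

4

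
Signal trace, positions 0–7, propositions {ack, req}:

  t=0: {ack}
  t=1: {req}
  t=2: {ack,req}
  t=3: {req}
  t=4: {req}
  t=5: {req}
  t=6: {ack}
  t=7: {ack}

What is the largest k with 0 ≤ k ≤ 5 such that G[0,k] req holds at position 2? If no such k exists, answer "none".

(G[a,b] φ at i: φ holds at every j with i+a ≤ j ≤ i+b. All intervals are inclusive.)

req must hold from j=2 onward; find where it first fails.
  j=2: holds
  j=3: holds
  j=4: holds
  j=5: holds
  j=6: fails
Holds on [2,5], so largest k = 3.

3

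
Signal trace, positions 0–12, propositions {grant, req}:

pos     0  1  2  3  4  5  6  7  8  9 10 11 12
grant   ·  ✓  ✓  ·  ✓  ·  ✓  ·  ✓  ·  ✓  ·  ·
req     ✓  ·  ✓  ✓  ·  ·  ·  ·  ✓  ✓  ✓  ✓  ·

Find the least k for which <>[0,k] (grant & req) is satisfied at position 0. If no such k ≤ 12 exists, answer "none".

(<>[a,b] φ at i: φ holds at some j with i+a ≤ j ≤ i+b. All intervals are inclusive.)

Scan j = 0,1,… for (grant & req):
  j=0: fails
  j=1: fails
  j=2: holds
First hit at j=2, so smallest k = 2-0 = 2.

2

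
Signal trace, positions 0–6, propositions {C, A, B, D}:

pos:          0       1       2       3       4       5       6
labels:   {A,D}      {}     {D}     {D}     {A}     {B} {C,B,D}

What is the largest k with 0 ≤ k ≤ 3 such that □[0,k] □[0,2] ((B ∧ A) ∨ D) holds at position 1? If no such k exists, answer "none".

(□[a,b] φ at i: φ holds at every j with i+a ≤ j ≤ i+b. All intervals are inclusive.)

none

□[0,2] ((B ∧ A) ∨ D) must hold from j=1 onward; find where it first fails.
  j=1: fails → no k works.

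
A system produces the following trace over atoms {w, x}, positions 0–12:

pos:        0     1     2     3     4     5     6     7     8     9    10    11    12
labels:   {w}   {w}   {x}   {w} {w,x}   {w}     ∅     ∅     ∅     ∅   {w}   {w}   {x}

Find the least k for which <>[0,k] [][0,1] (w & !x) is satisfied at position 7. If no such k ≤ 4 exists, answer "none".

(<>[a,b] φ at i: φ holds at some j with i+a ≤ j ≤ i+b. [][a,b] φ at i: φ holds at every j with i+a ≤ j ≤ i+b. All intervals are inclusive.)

3

Scan j = 7,8,… for [][0,1] (w & !x):
  j=7: fails
  j=8: fails
  j=9: fails
  j=10: holds
First hit at j=10, so smallest k = 10-7 = 3.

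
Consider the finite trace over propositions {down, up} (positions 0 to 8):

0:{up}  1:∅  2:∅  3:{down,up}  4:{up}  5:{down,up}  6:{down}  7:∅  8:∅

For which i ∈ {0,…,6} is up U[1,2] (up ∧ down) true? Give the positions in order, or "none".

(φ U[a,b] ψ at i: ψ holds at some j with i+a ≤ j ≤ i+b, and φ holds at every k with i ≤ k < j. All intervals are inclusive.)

3, 4

Evaluate at each i in [0,6]:
  i=0: ✗ (no rhs in [1,2])
  i=1: ✗ (lhs fails at k=1 before rhs at j=3)
  i=2: ✗ (lhs fails at k=2 before rhs at j=3)
  i=3: ✓ (rhs at j=5; lhs holds on [3,4])
  i=4: ✓ (rhs at j=5; lhs holds on [4,4])
  i=5: ✗ (no rhs in [6,7])
  i=6: ✗ (no rhs in [7,8])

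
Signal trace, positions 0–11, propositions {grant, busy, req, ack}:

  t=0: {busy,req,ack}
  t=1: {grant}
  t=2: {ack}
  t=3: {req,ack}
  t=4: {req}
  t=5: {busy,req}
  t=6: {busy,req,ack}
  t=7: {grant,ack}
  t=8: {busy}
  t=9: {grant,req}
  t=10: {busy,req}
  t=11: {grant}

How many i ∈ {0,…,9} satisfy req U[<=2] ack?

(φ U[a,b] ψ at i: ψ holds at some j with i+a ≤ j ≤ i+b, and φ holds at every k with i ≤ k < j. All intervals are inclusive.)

Evaluate at each i in [0,9]:
  i=0: ✓ (rhs at j=0)
  i=1: ✗ (lhs fails at k=1 before rhs at j=2)
  i=2: ✓ (rhs at j=2)
  i=3: ✓ (rhs at j=3)
  i=4: ✓ (rhs at j=6; lhs holds on [4,5])
  i=5: ✓ (rhs at j=6; lhs holds on [5,5])
  i=6: ✓ (rhs at j=6)
  i=7: ✓ (rhs at j=7)
  i=8: ✗ (no rhs in [8,10])
  i=9: ✗ (no rhs in [9,11])
Positions where it holds: {0, 2, 3, 4, 5, 6, 7} → 7.

7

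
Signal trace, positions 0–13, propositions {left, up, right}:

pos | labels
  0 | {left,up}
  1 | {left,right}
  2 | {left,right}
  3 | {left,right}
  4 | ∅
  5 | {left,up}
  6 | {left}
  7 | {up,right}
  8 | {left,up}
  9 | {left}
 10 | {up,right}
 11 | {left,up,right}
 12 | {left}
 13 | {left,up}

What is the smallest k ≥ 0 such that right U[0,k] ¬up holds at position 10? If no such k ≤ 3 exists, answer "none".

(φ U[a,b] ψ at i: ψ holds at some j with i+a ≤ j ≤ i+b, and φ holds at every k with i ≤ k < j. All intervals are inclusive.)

Need earliest j ≥ 10 with ¬up, and right at every k in [10,j-1].
  j=10: rhs fails.
  j=11: rhs fails.
  j=12: rhs holds; lhs holds on [10,11]. k = 2.

2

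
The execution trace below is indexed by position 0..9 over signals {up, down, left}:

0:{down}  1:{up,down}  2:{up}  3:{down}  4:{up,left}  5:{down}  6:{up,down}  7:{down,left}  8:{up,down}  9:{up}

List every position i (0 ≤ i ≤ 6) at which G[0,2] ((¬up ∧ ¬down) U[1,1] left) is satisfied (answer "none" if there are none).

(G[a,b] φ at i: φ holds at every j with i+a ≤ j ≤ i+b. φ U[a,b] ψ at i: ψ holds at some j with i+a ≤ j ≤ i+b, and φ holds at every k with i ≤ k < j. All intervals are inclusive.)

Evaluate at each i in [0,6]:
  i=0: ✗ (fails at j=0)
  i=1: ✗ (fails at j=1)
  i=2: ✗ (fails at j=2)
  i=3: ✗ (fails at j=3)
  i=4: ✗ (fails at j=4)
  i=5: ✗ (fails at j=5)
  i=6: ✗ (fails at j=6)

none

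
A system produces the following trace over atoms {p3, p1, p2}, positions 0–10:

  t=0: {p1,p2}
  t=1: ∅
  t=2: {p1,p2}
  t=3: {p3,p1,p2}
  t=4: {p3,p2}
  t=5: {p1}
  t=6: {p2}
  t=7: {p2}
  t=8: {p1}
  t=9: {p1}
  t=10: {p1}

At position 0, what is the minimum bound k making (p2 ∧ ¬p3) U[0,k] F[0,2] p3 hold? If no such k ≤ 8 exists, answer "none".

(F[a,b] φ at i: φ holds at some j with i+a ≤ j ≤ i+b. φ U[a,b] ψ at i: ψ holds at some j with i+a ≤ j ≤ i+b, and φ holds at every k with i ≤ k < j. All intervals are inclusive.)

1

Need earliest j ≥ 0 with F[0,2] p3, and (p2 ∧ ¬p3) at every k in [0,j-1].
  j=0: rhs fails.
  j=1: rhs holds; lhs holds on [0,0]. k = 1.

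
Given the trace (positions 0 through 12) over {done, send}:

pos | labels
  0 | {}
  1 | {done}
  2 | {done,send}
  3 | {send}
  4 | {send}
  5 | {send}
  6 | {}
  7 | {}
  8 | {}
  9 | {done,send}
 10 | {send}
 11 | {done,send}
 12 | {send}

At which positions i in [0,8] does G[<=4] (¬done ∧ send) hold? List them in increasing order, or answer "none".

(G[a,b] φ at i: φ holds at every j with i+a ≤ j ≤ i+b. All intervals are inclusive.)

none

Evaluate at each i in [0,8]:
  i=0: ✗ (fails at j=0)
  i=1: ✗ (fails at j=1)
  i=2: ✗ (fails at j=2)
  i=3: ✗ (fails at j=6)
  i=4: ✗ (fails at j=6)
  i=5: ✗ (fails at j=6)
  i=6: ✗ (fails at j=6)
  i=7: ✗ (fails at j=7)
  i=8: ✗ (fails at j=8)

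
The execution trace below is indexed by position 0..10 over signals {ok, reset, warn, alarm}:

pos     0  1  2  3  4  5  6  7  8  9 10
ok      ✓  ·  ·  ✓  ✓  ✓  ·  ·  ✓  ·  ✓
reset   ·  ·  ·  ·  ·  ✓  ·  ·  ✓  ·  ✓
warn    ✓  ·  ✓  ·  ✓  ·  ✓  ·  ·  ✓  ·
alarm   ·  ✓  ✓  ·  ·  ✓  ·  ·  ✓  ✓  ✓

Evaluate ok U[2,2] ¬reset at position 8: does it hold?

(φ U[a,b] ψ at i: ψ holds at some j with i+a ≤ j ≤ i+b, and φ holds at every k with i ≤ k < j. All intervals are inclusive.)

Does not hold

Need some j in [10,10] with ¬reset, and ok at every k in [8,j-1].
  j=10: ¬reset false.
No j in the window works → until fails.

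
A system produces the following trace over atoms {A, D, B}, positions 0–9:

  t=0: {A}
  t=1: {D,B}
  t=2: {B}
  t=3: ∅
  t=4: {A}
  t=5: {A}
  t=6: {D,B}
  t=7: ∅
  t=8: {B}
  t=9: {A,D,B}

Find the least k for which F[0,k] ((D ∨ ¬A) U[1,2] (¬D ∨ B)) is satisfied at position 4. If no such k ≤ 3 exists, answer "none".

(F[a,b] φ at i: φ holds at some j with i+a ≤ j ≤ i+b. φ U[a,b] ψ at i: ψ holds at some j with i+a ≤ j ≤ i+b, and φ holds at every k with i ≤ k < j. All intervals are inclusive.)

Scan j = 4,5,… for ((D ∨ ¬A) U[1,2] (¬D ∨ B)):
  j=4: fails
  j=5: fails
  j=6: holds
First hit at j=6, so smallest k = 6-4 = 2.

2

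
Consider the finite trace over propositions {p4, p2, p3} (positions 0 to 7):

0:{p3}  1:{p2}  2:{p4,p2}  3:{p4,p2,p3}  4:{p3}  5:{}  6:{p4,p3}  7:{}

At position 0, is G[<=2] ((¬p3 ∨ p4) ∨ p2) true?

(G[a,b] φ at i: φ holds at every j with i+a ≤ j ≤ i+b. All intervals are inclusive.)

Check ((¬p3 ∨ p4) ∨ p2) at every j in [0,2]:
  j=0: false
  j=1: true
  j=2: true
Fails at j=0 → formula fails.

False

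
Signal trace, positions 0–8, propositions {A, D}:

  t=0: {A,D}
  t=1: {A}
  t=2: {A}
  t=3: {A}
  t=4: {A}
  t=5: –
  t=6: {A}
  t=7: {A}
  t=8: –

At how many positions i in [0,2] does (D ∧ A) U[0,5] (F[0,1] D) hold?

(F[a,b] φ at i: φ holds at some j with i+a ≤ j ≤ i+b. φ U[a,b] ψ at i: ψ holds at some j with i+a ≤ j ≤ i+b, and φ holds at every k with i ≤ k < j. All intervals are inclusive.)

Evaluate at each i in [0,2]:
  i=0: ✓ (rhs at j=0)
  i=1: ✗ (no rhs in [1,6])
  i=2: ✗ (no rhs in [2,7])
Positions where it holds: {0} → 1.

1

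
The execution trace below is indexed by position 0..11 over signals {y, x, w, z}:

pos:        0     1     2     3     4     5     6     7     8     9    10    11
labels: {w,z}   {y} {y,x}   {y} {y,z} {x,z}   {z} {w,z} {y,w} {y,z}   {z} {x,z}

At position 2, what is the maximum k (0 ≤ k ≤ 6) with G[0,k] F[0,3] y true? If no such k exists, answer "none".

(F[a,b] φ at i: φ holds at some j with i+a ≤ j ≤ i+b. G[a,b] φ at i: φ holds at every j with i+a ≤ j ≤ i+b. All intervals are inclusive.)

F[0,3] y must hold from j=2 onward; find where it first fails.
  j=2: holds
  j=3: holds
  j=4: holds
  j=5: holds
  j=6: holds
  j=7: holds
  j=8: holds
Holds through j=8; largest k = 6.

6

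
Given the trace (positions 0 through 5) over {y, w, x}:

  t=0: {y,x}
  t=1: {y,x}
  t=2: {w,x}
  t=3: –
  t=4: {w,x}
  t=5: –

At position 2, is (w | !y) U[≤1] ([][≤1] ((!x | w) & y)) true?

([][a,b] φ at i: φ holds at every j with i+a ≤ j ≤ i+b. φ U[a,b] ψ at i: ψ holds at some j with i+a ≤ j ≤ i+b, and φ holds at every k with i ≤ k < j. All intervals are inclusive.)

Does not hold

Need some j in [2,3] with [][≤1] ((!x | w) & y), and (w | !y) at every k in [2,j-1].
  j=2: [][≤1] ((!x | w) & y) — fails at 2.
  j=3: [][≤1] ((!x | w) & y) — fails at 3.
No j in the window works → until fails.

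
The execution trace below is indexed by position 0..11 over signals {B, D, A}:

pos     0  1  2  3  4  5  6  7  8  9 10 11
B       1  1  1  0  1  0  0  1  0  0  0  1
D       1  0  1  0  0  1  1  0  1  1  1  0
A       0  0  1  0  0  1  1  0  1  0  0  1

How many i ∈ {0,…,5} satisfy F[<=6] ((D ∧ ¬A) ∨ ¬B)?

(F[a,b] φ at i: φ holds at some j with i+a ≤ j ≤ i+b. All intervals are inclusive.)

Evaluate at each i in [0,5]:
  i=0: ✓ (witness j=0)
  i=1: ✓ (witness j=3)
  i=2: ✓ (witness j=3)
  i=3: ✓ (witness j=3)
  i=4: ✓ (witness j=5)
  i=5: ✓ (witness j=5)
Positions where it holds: {0, 1, 2, 3, 4, 5} → 6.

6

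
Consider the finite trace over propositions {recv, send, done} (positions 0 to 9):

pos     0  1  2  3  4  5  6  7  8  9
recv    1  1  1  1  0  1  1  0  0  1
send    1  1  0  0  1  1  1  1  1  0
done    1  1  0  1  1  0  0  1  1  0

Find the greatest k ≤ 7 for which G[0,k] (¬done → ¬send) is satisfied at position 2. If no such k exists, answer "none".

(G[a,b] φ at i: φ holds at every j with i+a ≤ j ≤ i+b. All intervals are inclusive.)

(¬done → ¬send) must hold from j=2 onward; find where it first fails.
  j=2: holds
  j=3: holds
  j=4: holds
  j=5: fails
Holds on [2,4], so largest k = 2.

2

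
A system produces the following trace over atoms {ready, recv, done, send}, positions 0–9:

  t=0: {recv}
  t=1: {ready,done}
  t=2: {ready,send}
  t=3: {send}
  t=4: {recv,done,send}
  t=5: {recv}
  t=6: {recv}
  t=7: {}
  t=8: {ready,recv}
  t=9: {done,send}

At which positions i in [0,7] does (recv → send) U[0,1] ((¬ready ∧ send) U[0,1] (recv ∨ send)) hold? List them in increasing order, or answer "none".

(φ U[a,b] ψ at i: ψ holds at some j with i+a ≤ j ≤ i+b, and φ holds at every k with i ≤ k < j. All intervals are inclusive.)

0, 1, 2, 3, 4, 5, 6, 7

Evaluate at each i in [0,7]:
  i=0: ✓ (rhs at j=0)
  i=1: ✓ (rhs at j=2; lhs holds on [1,1])
  i=2: ✓ (rhs at j=2)
  i=3: ✓ (rhs at j=3)
  i=4: ✓ (rhs at j=4)
  i=5: ✓ (rhs at j=5)
  i=6: ✓ (rhs at j=6)
  i=7: ✓ (rhs at j=8; lhs holds on [7,7])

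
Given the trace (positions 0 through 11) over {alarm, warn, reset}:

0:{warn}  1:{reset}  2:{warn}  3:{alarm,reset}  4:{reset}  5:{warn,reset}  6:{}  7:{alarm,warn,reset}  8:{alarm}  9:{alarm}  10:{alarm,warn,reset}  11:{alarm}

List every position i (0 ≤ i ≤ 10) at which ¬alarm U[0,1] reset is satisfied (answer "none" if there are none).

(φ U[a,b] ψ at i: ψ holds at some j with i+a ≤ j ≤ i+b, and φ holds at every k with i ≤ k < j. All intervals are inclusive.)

0, 1, 2, 3, 4, 5, 6, 7, 10

Evaluate at each i in [0,10]:
  i=0: ✓ (rhs at j=1; lhs holds on [0,0])
  i=1: ✓ (rhs at j=1)
  i=2: ✓ (rhs at j=3; lhs holds on [2,2])
  i=3: ✓ (rhs at j=3)
  i=4: ✓ (rhs at j=4)
  i=5: ✓ (rhs at j=5)
  i=6: ✓ (rhs at j=7; lhs holds on [6,6])
  i=7: ✓ (rhs at j=7)
  i=8: ✗ (no rhs in [8,9])
  i=9: ✗ (lhs fails at k=9 before rhs at j=10)
  i=10: ✓ (rhs at j=10)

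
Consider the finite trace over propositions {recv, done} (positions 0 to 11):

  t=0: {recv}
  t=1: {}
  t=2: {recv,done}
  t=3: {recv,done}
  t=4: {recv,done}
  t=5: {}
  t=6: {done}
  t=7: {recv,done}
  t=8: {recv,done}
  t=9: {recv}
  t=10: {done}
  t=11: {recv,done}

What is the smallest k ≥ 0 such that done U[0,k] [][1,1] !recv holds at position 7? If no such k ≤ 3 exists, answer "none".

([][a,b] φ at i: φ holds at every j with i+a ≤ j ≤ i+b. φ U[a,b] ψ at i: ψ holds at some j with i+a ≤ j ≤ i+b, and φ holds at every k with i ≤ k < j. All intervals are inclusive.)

Need earliest j ≥ 7 with [][1,1] !recv, and done at every k in [7,j-1].
  j=7: rhs fails.
  j=8: rhs fails.
  j=9: rhs holds; lhs holds on [7,8]. k = 2.

2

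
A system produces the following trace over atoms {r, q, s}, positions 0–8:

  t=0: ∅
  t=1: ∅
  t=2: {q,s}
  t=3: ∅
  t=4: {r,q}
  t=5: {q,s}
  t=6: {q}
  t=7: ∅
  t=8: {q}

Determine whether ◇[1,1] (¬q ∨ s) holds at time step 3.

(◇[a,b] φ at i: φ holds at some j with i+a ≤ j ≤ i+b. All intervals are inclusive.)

False

Check (¬q ∨ s) at each j in [4,4]:
  j=4: false
No position in the window satisfies it → formula fails.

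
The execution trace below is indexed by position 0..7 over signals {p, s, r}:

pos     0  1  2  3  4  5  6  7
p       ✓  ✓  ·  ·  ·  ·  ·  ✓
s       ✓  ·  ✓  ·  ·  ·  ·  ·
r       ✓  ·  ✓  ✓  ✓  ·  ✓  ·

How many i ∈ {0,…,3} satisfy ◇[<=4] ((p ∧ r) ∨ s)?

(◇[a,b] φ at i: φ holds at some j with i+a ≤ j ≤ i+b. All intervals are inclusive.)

Evaluate at each i in [0,3]:
  i=0: ✓ (witness j=0)
  i=1: ✓ (witness j=2)
  i=2: ✓ (witness j=2)
  i=3: ✗ (none in [3,7])
Positions where it holds: {0, 1, 2} → 3.

3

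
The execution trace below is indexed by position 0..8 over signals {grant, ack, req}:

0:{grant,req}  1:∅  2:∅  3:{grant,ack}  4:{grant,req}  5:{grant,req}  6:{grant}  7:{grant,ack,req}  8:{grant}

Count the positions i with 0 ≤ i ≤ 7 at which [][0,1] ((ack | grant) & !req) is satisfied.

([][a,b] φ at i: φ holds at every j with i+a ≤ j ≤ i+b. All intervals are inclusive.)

Evaluate at each i in [0,7]:
  i=0: ✗ (fails at j=0)
  i=1: ✗ (fails at j=1)
  i=2: ✗ (fails at j=2)
  i=3: ✗ (fails at j=4)
  i=4: ✗ (fails at j=4)
  i=5: ✗ (fails at j=5)
  i=6: ✗ (fails at j=7)
  i=7: ✗ (fails at j=7)
Positions where it holds: {} → 0.

0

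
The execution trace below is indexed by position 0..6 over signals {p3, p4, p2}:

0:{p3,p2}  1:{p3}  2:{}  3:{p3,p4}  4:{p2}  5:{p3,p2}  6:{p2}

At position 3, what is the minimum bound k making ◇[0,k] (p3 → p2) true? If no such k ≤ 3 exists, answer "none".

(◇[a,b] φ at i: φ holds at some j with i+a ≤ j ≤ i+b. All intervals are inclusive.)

1

Scan j = 3,4,… for (p3 → p2):
  j=3: fails
  j=4: holds
First hit at j=4, so smallest k = 4-3 = 1.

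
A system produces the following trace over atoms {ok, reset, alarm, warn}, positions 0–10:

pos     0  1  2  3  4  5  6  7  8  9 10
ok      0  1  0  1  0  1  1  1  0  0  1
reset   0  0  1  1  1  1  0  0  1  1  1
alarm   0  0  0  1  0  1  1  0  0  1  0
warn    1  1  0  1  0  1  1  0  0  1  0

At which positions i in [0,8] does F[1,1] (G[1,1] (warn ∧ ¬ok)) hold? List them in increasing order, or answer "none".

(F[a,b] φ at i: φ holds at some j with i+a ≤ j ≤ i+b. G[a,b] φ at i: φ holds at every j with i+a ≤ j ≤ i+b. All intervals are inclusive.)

7

Evaluate at each i in [0,8]:
  i=0: ✗ (none in [1,1])
  i=1: ✗ (none in [2,2])
  i=2: ✗ (none in [3,3])
  i=3: ✗ (none in [4,4])
  i=4: ✗ (none in [5,5])
  i=5: ✗ (none in [6,6])
  i=6: ✗ (none in [7,7])
  i=7: ✓ (witness j=8)
  i=8: ✗ (none in [9,9])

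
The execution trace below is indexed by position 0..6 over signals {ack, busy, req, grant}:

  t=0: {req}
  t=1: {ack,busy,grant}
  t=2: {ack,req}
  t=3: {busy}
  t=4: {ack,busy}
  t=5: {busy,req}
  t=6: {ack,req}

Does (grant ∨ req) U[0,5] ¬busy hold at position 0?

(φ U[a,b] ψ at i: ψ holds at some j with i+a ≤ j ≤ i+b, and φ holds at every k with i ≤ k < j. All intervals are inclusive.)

Need some j in [0,5] with ¬busy, and (grant ∨ req) at every k in [0,j-1].
  j=0: ¬busy holds; no prefix to check → satisfied.

Yes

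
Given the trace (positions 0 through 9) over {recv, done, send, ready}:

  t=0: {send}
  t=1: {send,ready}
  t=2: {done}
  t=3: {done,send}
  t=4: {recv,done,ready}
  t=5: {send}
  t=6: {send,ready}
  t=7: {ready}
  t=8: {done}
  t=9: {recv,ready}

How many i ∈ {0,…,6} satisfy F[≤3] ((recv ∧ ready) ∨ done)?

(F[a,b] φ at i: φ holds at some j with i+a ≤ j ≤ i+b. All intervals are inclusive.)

7

Evaluate at each i in [0,6]:
  i=0: ✓ (witness j=2)
  i=1: ✓ (witness j=2)
  i=2: ✓ (witness j=2)
  i=3: ✓ (witness j=3)
  i=4: ✓ (witness j=4)
  i=5: ✓ (witness j=8)
  i=6: ✓ (witness j=8)
Positions where it holds: {0, 1, 2, 3, 4, 5, 6} → 7.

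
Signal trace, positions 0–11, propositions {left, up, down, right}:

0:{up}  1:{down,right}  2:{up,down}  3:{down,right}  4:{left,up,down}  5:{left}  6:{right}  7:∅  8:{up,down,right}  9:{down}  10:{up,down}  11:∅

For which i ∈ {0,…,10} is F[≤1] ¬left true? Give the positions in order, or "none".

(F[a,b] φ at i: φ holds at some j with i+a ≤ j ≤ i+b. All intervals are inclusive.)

Evaluate at each i in [0,10]:
  i=0: ✓ (witness j=0)
  i=1: ✓ (witness j=1)
  i=2: ✓ (witness j=2)
  i=3: ✓ (witness j=3)
  i=4: ✗ (none in [4,5])
  i=5: ✓ (witness j=6)
  i=6: ✓ (witness j=6)
  i=7: ✓ (witness j=7)
  i=8: ✓ (witness j=8)
  i=9: ✓ (witness j=9)
  i=10: ✓ (witness j=10)

0, 1, 2, 3, 5, 6, 7, 8, 9, 10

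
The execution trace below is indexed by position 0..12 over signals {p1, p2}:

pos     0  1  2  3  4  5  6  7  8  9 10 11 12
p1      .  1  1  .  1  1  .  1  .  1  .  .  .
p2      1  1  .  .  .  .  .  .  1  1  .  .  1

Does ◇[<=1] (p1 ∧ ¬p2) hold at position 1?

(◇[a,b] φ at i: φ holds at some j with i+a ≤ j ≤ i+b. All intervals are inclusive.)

Check (p1 ∧ ¬p2) at each j in [1,2]:
  j=1: false
  j=2: true
Found at j=2 → formula holds.

Holds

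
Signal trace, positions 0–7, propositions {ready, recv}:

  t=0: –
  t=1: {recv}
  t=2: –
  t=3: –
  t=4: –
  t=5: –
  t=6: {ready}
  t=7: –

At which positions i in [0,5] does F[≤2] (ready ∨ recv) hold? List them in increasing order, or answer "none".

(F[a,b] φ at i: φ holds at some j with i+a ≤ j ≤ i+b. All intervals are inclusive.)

0, 1, 4, 5

Evaluate at each i in [0,5]:
  i=0: ✓ (witness j=1)
  i=1: ✓ (witness j=1)
  i=2: ✗ (none in [2,4])
  i=3: ✗ (none in [3,5])
  i=4: ✓ (witness j=6)
  i=5: ✓ (witness j=6)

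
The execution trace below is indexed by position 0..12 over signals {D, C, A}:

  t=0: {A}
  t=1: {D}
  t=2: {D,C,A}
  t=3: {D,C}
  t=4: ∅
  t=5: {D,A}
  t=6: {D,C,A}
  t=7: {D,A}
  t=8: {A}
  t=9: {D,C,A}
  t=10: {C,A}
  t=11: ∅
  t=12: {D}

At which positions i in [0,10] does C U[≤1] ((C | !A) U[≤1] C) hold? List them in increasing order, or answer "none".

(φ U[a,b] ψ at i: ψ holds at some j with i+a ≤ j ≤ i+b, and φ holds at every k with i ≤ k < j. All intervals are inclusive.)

1, 2, 3, 6, 9, 10

Evaluate at each i in [0,10]:
  i=0: ✗ (lhs fails at k=0 before rhs at j=1)
  i=1: ✓ (rhs at j=1)
  i=2: ✓ (rhs at j=2)
  i=3: ✓ (rhs at j=3)
  i=4: ✗ (no rhs in [4,5])
  i=5: ✗ (lhs fails at k=5 before rhs at j=6)
  i=6: ✓ (rhs at j=6)
  i=7: ✗ (no rhs in [7,8])
  i=8: ✗ (lhs fails at k=8 before rhs at j=9)
  i=9: ✓ (rhs at j=9)
  i=10: ✓ (rhs at j=10)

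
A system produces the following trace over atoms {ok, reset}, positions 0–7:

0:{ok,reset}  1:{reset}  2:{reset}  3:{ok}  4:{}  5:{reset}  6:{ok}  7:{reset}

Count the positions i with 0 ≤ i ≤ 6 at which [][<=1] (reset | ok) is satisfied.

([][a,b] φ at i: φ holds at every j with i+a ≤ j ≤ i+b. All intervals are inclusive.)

Evaluate at each i in [0,6]:
  i=0: ✓ (all of [0,1])
  i=1: ✓ (all of [1,2])
  i=2: ✓ (all of [2,3])
  i=3: ✗ (fails at j=4)
  i=4: ✗ (fails at j=4)
  i=5: ✓ (all of [5,6])
  i=6: ✓ (all of [6,7])
Positions where it holds: {0, 1, 2, 5, 6} → 5.

5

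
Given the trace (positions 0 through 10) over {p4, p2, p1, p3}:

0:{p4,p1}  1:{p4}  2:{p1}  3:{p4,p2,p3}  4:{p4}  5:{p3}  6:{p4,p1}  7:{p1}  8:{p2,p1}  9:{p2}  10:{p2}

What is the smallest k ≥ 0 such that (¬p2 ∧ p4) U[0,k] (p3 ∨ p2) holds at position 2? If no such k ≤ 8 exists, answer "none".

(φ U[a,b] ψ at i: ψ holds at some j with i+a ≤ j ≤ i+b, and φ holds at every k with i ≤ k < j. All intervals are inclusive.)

Need earliest j ≥ 2 with (p3 ∨ p2), and (¬p2 ∧ p4) at every k in [2,j-1].
  j=2: rhs fails.
  j=3: rhs holds but lhs fails at k=2.
  j=4: rhs fails.
  j=5: rhs holds but lhs fails at k=2.
  j=6: rhs fails.
  j=7: rhs fails.
  j=8: rhs holds but lhs fails at k=2.
  j=9: rhs holds but lhs fails at k=2.
  j=10: rhs holds but lhs fails at k=2.
No witness within the range → none.

none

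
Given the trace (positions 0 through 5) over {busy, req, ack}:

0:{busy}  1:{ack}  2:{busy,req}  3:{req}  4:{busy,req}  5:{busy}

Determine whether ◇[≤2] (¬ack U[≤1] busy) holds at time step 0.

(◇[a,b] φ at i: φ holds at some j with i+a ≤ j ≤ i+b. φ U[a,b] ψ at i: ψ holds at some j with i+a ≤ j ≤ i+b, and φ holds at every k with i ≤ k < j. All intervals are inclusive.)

Yes

Check (¬ack U[≤1] busy) at each j in [0,2]:
  j=0: holds
  j=1: fails
  j=2: holds
Found at j=0 → formula holds.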